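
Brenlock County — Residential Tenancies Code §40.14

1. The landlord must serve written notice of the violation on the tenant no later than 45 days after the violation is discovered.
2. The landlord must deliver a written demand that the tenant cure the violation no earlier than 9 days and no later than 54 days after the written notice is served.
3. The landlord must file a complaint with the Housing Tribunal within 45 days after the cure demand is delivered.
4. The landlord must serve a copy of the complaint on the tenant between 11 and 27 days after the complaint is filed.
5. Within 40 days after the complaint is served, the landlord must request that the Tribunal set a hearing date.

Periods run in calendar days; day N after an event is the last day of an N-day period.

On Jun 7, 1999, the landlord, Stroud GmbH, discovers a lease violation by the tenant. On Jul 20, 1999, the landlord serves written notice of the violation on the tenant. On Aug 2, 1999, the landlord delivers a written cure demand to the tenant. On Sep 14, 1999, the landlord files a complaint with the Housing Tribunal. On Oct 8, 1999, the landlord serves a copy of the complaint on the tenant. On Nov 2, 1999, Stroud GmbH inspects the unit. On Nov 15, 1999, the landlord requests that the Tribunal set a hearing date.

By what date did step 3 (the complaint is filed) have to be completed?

Sep 16, 1999

Step 3 runs from Aug 2, 1999, when the cure demand is delivered. 45 days after Aug 2, 1999 is Sep 16, 1999.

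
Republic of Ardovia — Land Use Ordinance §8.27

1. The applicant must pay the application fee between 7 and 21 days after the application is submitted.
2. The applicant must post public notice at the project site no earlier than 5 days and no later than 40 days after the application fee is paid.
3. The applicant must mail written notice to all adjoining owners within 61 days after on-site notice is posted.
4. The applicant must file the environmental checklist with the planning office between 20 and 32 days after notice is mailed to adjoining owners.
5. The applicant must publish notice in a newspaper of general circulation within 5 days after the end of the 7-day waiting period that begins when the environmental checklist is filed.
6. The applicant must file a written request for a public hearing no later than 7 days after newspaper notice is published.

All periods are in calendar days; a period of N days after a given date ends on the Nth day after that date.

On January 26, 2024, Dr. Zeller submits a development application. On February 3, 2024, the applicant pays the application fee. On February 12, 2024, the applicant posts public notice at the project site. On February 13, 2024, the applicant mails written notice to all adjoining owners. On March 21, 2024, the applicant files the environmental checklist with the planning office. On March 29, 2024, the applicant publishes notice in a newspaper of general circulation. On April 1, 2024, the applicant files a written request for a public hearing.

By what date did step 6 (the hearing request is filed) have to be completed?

Step 6 runs from March 29, 2024, when newspaper notice is published. 7 days after March 29, 2024 is April 5, 2024.

April 5, 2024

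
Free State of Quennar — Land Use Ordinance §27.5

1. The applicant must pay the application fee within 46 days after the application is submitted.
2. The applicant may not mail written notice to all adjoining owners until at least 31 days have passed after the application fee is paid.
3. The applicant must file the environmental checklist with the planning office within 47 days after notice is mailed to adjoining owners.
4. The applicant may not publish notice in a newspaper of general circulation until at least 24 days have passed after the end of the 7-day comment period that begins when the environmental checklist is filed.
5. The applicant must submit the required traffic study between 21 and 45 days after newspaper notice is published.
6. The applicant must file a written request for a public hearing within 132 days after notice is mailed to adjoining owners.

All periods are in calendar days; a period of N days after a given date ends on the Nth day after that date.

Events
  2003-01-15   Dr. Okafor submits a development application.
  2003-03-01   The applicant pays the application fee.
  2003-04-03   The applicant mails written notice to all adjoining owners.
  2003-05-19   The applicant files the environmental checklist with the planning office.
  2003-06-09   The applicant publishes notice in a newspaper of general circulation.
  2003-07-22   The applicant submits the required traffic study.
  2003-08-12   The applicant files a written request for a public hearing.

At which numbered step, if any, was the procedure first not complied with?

Step 4

Step 1: 46 days after 2003-01-15 (when the application is submitted) is 2003-03-02; completed 2003-03-01, before the deadline.
Step 2: the earliest permitted date is 31 days after 2003-03-01 (when the application fee is paid), i.e. 2003-04-01; done 2003-04-03 — permitted.
Step 3: 47 days after 2003-04-03 (when notice is mailed to adjoining owners) is 2003-05-20; done 2003-05-19 — timely.
Step 4: the earliest permitted date is 24 days after 2003-05-26 (end of the 7-day comment period, which began when the environmental checklist is filed on 2003-05-19), i.e. 2003-06-19; 2003-06-09 is 10 days before the earliest permitted date.
The analysis stops there.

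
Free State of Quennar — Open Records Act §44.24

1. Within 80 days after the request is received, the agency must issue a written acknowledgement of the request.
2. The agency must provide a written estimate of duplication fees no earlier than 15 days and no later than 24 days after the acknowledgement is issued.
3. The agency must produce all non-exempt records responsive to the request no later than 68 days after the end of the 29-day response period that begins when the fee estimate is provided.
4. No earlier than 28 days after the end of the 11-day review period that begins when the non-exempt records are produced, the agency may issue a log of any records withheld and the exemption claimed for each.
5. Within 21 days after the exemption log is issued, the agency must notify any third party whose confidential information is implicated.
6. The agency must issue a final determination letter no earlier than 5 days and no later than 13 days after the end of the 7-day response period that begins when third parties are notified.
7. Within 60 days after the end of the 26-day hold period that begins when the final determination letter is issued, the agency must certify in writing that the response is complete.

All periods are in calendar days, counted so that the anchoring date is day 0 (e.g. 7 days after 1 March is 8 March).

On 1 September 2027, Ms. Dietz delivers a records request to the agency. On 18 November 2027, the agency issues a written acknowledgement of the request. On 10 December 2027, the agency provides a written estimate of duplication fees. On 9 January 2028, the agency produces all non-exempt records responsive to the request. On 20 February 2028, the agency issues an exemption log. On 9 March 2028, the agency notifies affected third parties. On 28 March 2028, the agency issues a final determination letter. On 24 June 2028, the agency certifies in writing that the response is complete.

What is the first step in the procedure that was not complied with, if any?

Step 7

Step 1: 80 days after 1 September 2027 (when the request is received) is 20 November 2027; completed 18 November 2027, before the deadline.
Step 2: the window is 15–24 days after 18 November 2027 (when the acknowledgement is issued), so 3 December 2027 through 12 December 2027; done 10 December 2027 — within the window.
Step 3: 68 days after 8 January 2028 (end of the 29-day response period, which began when the fee estimate is provided on 10 December 2027) is 16 March 2028; completed 9 January 2028, before the deadline.
Step 4: the earliest permitted date is 28 days after 20 January 2028 (end of the 11-day review period, which began when the non-exempt records are produced on 9 January 2028), i.e. 17 February 2028; done 20 February 2028, after the minimum wait.
Step 5: 21 days after 20 February 2028 (when the exemption log is issued) is 12 March 2028; done 9 March 2028 — timely.
Step 6: the window is 5–13 days after 16 March 2028 (end of the 7-day response period, which began when third parties are notified on 9 March 2028), so 21 March 2028 through 29 March 2028; done 28 March 2028, which is between those dates.
Step 7: 60 days after 23 April 2028 (end of the 26-day hold period, which began when the final determination letter is issued on 28 March 2028) is 22 June 2028; done 24 June 2028 — 2 days late.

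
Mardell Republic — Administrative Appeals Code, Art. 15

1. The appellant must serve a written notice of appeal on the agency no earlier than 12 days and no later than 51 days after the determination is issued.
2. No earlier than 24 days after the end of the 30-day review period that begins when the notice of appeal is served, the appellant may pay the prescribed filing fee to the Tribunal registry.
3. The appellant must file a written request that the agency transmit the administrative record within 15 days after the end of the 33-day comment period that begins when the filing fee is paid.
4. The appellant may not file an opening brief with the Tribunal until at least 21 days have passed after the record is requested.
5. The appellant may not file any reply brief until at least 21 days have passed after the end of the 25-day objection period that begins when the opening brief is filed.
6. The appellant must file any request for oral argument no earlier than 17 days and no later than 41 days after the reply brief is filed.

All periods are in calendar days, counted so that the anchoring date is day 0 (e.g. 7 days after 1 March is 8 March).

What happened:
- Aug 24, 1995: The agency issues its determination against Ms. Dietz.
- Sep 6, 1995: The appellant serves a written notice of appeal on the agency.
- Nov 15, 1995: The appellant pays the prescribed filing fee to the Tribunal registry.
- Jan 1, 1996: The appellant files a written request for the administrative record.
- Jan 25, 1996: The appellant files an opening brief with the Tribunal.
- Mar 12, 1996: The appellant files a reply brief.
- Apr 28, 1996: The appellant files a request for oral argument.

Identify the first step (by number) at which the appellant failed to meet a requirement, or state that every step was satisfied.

Step 1 — 12 and 51 days from Aug 24, 1995 (when the determination is issued) are Sep 5, 1995 and Oct 14, 1995 respectively; done Sep 6, 1995 — within the window.
Step 2 — must wait 24 days from Oct 6, 1995 (end of the 30-day review period, which began when the notice of appeal is served on Sep 6, 1995), so not before Oct 30, 1995; Nov 15, 1995 is on or after that date.
Step 3 — counting 15 days from Dec 18, 1995 (end of the 33-day comment period, which began when the filing fee is paid on Nov 15, 1995) gives a deadline of Jan 2, 1996; Jan 1, 1996 is within that limit.
Step 4 — must wait 21 days from Jan 1, 1996 (when the record is requested), so not before Jan 22, 1996; Jan 25, 1996 is on or after that date.
Step 5 — must wait 21 days from Feb 19, 1996 (end of the 25-day objection period, which began when the opening brief is filed on Jan 25, 1996), so not before Mar 11, 1996; Mar 12, 1996 is on or after that date.
Step 6 — 17 and 41 days from Mar 12, 1996 (when the reply brief is filed) are Mar 29, 1996 and Apr 22, 1996 respectively; done Apr 28, 1996 — 6 days after the window closed.
Later steps need not be reached.

Step 6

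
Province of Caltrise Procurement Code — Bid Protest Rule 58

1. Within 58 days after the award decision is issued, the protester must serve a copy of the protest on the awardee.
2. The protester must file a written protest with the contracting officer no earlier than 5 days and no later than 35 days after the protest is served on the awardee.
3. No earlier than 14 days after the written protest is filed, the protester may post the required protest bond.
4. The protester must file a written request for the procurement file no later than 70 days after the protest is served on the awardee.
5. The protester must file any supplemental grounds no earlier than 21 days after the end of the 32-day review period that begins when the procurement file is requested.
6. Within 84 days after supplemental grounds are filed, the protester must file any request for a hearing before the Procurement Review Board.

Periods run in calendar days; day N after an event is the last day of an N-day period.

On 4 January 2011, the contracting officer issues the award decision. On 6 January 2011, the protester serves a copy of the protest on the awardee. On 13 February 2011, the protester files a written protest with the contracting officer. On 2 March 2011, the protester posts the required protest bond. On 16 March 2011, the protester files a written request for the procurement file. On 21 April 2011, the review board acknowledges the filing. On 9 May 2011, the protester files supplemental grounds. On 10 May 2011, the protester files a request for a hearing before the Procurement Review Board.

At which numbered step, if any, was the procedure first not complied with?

(1) due by 4 January 2011 + 58 days = 3 March 2011; 6 January 2011 is within that limit.
(2) the permitted window runs from 6 January 2011 + 5 = 11 January 2011 to 6 January 2011 + 35 = 10 February 2011; done 13 February 2011 — 3 days after the window closed.
The analysis stops there.

Step 2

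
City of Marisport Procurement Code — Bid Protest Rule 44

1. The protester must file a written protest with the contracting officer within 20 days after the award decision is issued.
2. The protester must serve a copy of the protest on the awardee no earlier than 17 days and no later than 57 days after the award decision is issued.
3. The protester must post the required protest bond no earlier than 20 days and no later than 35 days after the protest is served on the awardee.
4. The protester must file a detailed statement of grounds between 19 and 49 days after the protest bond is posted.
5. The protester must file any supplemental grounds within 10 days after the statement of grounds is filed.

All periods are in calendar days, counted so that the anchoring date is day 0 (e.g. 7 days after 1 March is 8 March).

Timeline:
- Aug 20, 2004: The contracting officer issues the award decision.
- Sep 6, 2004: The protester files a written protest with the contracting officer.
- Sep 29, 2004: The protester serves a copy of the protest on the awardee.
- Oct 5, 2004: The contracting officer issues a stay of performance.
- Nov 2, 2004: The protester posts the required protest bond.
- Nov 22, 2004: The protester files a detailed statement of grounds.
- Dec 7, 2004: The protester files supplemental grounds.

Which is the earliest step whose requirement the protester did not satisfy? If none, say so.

Step 1: 20 days after Aug 20, 2004 (when the award decision is issued) is Sep 9, 2004; done Sep 6, 2004 — timely.
Step 2: the window is 17–57 days after Aug 20, 2004 (when the award decision is issued), so Sep 6, 2004 through Oct 16, 2004; Sep 29, 2004 falls inside that range.
Step 3: the window is 20–35 days after Sep 29, 2004 (when the protest is served on the awardee), so Oct 19, 2004 through Nov 3, 2004; Nov 2, 2004 falls inside that range.
Step 4: the window is 19–49 days after Nov 2, 2004 (when the protest bond is posted), so Nov 21, 2004 through Dec 21, 2004; done Nov 22, 2004 — within the window.
Step 5: 10 days after Nov 22, 2004 (when the statement of grounds is filed) is Dec 2, 2004; not done until Dec 7, 2004, 5 days after the deadline.
The procedure was therefore not followed at step 5.

Step 5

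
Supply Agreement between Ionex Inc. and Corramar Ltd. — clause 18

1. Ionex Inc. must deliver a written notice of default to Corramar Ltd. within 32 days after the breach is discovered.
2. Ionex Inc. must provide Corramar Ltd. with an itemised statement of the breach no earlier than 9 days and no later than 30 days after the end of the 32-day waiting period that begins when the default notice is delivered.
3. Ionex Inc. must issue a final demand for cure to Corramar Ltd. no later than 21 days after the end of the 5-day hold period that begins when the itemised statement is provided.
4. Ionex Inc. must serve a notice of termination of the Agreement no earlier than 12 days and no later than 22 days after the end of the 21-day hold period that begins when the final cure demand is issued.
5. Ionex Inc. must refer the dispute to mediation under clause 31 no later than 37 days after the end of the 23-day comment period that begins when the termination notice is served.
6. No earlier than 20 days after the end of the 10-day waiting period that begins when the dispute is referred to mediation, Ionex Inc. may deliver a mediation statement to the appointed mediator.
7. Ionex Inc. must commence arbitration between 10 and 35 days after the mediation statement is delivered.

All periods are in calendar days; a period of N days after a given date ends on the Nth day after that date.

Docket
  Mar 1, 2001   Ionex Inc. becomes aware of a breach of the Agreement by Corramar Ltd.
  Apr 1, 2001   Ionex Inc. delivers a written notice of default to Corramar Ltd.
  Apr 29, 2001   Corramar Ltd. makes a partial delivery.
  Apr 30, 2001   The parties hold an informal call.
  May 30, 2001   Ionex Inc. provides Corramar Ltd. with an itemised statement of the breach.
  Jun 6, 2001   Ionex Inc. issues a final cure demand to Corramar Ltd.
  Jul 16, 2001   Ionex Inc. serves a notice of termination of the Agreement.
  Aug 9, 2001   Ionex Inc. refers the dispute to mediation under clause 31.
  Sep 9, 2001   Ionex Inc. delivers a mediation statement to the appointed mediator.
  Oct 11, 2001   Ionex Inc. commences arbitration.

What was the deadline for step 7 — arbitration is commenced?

Step 7 runs from Sep 9, 2001, when the mediation statement is delivered. The window is 10–35 days after Sep 9, 2001; it closes on Oct 14, 2001.

Oct 14, 2001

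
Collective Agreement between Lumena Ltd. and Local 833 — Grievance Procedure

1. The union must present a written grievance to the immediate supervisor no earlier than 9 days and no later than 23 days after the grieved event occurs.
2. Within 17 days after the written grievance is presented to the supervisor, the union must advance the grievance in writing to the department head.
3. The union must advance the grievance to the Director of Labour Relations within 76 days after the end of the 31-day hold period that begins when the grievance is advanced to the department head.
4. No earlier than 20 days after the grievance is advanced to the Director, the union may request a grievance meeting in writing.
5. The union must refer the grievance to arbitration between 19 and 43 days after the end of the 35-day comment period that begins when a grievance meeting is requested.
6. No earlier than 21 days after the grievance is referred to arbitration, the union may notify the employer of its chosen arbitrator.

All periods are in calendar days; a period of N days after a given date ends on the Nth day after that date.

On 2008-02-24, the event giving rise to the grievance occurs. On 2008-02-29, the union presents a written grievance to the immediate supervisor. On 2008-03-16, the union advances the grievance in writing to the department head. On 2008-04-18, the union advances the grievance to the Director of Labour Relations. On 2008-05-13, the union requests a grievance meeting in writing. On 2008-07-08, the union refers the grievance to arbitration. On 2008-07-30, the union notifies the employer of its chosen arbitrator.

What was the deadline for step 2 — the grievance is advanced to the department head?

2008-03-17

Step 2 runs from 2008-02-29, when the written grievance is presented to the supervisor. 17 days after 2008-02-29 is 2008-03-17.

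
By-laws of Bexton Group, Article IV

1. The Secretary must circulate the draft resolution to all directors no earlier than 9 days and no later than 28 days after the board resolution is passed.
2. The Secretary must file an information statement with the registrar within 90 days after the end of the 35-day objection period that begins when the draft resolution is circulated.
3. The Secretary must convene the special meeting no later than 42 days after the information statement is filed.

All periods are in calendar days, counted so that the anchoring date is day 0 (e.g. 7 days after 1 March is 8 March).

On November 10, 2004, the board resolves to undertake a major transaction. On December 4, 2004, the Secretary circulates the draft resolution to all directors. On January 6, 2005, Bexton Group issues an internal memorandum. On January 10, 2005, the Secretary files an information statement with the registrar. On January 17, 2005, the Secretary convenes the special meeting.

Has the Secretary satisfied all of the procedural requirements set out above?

Yes

(1) the permitted window runs from November 10, 2004 + 9 = November 19, 2004 to November 10, 2004 + 28 = December 8, 2004; done December 4, 2004 — within the window.
(2) due by January 8, 2005 + 90 days = April 8, 2005; January 10, 2005 is within that limit.
(3) due by January 10, 2005 + 42 days = February 21, 2005; completed January 17, 2005, before the deadline.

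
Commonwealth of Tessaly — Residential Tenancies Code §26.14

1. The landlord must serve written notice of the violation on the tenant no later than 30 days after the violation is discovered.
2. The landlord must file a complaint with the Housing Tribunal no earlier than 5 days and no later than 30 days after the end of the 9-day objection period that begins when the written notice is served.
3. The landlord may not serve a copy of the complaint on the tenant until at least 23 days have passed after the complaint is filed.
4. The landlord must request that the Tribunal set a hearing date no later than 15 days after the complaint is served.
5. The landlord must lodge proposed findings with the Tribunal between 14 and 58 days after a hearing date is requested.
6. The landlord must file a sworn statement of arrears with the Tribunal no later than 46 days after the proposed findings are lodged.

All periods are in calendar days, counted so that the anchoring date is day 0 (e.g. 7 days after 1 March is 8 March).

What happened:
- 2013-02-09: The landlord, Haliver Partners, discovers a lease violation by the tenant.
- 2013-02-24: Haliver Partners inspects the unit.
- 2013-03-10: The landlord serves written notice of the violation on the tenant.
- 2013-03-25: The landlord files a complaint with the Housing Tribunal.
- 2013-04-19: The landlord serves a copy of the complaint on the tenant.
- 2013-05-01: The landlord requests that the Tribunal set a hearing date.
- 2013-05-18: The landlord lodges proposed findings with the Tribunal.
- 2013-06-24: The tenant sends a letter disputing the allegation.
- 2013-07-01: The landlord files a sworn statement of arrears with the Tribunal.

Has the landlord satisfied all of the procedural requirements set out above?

(1) due by 2013-02-09 + 30 days = 2013-03-11; 2013-03-10 is within that limit.
(2) the permitted window runs from 2013-03-19 + 5 = 2013-03-24 to 2013-03-19 + 30 = 2013-04-18; 2013-03-25 falls inside that range.
(3) permitted from 2013-03-25 + 23 days = 2013-04-17 onward; done 2013-04-19 — permitted.
(4) due by 2013-04-19 + 15 days = 2013-05-04; 2013-05-01 is within that limit.
(5) the permitted window runs from 2013-05-01 + 14 = 2013-05-15 to 2013-05-01 + 58 = 2013-06-28; done 2013-05-18, which is between those dates.
(6) due by 2013-05-18 + 46 days = 2013-07-03; 2013-07-01 is within that limit.

Yes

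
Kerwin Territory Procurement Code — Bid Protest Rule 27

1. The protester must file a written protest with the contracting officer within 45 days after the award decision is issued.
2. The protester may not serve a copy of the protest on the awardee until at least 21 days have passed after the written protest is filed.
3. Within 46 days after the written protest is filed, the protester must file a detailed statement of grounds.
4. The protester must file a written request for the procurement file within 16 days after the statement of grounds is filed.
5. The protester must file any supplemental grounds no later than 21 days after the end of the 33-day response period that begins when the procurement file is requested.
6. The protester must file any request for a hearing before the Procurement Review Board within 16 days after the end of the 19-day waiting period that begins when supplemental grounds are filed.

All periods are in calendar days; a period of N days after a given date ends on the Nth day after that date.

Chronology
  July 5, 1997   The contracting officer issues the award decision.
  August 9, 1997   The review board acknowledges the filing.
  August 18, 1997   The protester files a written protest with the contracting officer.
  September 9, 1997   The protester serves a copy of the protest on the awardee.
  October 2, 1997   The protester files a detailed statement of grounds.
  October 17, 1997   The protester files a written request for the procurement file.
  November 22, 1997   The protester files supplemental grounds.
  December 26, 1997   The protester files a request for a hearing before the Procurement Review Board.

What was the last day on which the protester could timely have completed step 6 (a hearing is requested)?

Supplemental grounds are filed on November 22, 1997; the 19-day waiting period therefore ends December 11, 1997, and step 6 runs from that date. 16 days after December 11, 1997 is December 27, 1997.

December 27, 1997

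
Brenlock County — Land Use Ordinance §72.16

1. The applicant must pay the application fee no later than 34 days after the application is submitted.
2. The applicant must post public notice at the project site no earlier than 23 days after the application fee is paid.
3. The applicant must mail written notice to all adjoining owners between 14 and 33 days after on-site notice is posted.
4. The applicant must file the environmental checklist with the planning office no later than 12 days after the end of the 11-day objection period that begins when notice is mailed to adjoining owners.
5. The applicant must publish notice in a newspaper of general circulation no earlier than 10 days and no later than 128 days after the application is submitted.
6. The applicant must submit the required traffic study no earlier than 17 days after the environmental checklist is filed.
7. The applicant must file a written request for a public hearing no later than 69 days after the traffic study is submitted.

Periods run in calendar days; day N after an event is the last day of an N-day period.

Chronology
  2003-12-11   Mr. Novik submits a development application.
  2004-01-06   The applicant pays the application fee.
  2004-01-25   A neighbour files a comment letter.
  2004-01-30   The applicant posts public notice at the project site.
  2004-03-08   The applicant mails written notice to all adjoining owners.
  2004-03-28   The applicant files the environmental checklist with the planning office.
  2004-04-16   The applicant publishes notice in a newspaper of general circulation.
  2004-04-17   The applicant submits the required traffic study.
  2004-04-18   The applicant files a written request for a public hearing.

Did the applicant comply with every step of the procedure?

No

Step 1 — counting 34 days from 2003-12-11 (when the application is submitted) gives a deadline of 2004-01-14; done 2004-01-06 — timely.
Step 2 — must wait 23 days from 2004-01-06 (when the application fee is paid), so not before 2004-01-29; done 2004-01-30, after the minimum wait.
Step 3 — 14 and 33 days from 2004-01-30 (when on-site notice is posted) are 2004-02-13 and 2004-03-03 respectively; done 2004-03-08 — 5 days after the window closed.
No need to go further; step 3 was not satisfied.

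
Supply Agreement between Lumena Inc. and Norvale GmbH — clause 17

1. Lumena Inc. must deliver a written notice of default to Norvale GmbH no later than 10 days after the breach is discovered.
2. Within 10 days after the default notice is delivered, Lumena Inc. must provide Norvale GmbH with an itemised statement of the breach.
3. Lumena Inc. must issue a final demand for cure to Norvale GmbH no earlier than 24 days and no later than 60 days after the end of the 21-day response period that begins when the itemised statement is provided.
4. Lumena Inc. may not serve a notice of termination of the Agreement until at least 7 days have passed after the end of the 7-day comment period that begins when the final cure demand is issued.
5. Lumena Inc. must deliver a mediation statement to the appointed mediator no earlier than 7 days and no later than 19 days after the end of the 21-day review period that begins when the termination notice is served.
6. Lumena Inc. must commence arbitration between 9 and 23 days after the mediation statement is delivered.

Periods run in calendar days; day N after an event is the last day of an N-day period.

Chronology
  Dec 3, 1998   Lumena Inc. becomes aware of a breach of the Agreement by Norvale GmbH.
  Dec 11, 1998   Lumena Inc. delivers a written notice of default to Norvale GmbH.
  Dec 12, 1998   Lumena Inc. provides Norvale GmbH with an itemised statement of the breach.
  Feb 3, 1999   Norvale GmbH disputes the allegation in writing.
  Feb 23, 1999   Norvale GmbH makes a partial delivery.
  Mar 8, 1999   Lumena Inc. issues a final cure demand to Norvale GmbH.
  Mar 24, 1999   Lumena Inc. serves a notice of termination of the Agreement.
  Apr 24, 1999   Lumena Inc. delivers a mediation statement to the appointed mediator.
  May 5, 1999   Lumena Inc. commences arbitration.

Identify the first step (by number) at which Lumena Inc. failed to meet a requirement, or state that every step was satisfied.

Step 1 — counting 10 days from Dec 3, 1998 (when the breach is discovered) gives a deadline of Dec 13, 1998; completed Dec 11, 1998, before the deadline.
Step 2 — counting 10 days from Dec 11, 1998 (when the default notice is delivered) gives a deadline of Dec 21, 1998; done Dec 12, 1998 — timely.
Step 3 — 24 and 60 days from Jan 2, 1999 (end of the 21-day response period, which began when the itemised statement is provided on Dec 12, 1998) are Jan 26, 1999 and Mar 3, 1999 respectively; Mar 8, 1999 is 5 days past the end of the window.
Later steps need not be reached.

Step 3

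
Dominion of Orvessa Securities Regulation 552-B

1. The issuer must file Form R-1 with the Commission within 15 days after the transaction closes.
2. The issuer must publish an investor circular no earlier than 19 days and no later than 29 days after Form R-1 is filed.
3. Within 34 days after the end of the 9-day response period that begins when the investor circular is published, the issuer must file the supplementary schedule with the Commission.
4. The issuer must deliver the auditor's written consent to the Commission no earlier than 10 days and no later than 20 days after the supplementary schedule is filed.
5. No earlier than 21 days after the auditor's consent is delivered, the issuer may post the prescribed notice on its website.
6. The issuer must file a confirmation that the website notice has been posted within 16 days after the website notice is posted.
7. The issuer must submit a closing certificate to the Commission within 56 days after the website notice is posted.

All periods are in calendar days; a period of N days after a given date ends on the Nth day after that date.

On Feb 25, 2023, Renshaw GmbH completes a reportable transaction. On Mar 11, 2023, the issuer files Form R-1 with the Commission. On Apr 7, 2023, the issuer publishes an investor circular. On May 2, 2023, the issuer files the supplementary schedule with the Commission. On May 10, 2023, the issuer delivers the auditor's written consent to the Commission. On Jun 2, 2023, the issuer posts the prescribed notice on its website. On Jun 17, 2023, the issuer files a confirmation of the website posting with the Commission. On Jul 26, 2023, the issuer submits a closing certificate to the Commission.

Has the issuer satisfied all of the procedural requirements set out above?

(1) due by Feb 25, 2023 + 15 days = Mar 12, 2023; Mar 11, 2023 is within that limit.
(2) the permitted window runs from Mar 11, 2023 + 19 = Mar 30, 2023 to Mar 11, 2023 + 29 = Apr 9, 2023; done Apr 7, 2023 — within the window.
(3) due by Apr 16, 2023 + 34 days = May 20, 2023; done May 2, 2023 — timely.
(4) the permitted window runs from May 2, 2023 + 10 = May 12, 2023 to May 2, 2023 + 20 = May 22, 2023; May 10, 2023 is 2 days too early.
The analysis stops there.

No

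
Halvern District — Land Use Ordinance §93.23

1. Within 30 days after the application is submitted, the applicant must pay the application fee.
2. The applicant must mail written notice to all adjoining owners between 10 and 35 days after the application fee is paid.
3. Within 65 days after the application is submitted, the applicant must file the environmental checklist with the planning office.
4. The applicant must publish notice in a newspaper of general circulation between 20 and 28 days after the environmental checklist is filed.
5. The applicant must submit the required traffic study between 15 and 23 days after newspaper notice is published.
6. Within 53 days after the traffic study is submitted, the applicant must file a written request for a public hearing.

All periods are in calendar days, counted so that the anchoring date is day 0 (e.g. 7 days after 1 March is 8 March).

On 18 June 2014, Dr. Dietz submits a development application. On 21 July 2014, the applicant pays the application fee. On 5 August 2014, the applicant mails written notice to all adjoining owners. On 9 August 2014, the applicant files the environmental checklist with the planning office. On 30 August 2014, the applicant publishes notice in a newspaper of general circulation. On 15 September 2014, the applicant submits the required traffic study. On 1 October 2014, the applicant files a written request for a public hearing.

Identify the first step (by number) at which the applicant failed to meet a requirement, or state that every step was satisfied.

Step 1

(1) due by 18 June 2014 + 30 days = 18 July 2014; done 21 July 2014 — 3 days late.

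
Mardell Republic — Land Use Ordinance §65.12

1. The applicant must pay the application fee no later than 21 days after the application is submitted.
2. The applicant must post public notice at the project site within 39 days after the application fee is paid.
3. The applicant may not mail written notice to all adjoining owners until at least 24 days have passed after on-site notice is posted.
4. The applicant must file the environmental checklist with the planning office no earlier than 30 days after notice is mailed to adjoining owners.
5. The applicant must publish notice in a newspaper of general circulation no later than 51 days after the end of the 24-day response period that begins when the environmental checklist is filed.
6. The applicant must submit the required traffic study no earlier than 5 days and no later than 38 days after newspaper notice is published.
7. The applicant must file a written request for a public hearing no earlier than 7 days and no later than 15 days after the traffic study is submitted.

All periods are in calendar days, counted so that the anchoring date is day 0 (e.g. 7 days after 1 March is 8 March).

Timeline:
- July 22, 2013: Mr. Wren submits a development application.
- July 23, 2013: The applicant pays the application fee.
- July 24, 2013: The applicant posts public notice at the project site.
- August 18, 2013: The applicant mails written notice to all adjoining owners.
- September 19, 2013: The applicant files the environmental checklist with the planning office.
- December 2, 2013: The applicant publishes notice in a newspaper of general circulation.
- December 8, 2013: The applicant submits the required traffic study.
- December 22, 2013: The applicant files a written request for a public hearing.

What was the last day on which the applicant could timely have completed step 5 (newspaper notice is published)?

December 3, 2013

The environmental checklist is filed on September 19, 2013; the 24-day response period therefore ends October 13, 2013, and step 5 runs from that date. 51 days after October 13, 2013 is December 3, 2013.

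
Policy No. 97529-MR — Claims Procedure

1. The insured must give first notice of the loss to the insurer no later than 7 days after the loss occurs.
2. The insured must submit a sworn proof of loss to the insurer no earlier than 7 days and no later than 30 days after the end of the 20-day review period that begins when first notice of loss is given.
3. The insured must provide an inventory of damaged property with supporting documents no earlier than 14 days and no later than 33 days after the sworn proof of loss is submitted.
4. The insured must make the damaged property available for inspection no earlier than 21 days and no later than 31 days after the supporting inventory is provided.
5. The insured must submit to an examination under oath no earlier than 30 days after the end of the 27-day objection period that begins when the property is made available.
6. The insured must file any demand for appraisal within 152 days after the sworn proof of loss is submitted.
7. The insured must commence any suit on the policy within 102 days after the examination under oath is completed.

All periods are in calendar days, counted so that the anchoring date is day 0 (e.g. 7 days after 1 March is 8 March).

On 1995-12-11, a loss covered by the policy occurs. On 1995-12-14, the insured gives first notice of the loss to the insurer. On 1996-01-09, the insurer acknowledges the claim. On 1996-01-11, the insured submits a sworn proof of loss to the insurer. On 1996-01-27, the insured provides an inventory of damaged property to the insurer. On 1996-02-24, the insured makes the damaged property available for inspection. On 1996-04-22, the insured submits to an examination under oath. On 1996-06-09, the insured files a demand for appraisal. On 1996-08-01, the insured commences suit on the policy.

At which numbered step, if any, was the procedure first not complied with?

None — every step was satisfied

Step 1: 7 days after 1995-12-11 (when the loss occurs) is 1995-12-18; done 1995-12-14 — timely.
Step 2: the window is 7–30 days after 1996-01-03 (end of the 20-day review period, which began when first notice of loss is given on 1995-12-14), so 1996-01-10 through 1996-02-02; done 1996-01-11 — within the window.
Step 3: the window is 14–33 days after 1996-01-11 (when the sworn proof of loss is submitted), so 1996-01-25 through 1996-02-13; done 1996-01-27 — within the window.
Step 4: the window is 21–31 days after 1996-01-27 (when the supporting inventory is provided), so 1996-02-17 through 1996-02-27; done 1996-02-24 — within the window.
Step 5: the earliest permitted date is 30 days after 1996-03-22 (end of the 27-day objection period, which began when the property is made available on 1996-02-24), i.e. 1996-04-21; done 1996-04-22 — permitted.
Step 6: 152 days after 1996-01-11 (when the sworn proof of loss is submitted) is 1996-06-11; done 1996-06-09 — timely.
Step 7: 102 days after 1996-04-22 (when the examination under oath is completed) is 1996-08-02; completed 1996-08-01, before the deadline.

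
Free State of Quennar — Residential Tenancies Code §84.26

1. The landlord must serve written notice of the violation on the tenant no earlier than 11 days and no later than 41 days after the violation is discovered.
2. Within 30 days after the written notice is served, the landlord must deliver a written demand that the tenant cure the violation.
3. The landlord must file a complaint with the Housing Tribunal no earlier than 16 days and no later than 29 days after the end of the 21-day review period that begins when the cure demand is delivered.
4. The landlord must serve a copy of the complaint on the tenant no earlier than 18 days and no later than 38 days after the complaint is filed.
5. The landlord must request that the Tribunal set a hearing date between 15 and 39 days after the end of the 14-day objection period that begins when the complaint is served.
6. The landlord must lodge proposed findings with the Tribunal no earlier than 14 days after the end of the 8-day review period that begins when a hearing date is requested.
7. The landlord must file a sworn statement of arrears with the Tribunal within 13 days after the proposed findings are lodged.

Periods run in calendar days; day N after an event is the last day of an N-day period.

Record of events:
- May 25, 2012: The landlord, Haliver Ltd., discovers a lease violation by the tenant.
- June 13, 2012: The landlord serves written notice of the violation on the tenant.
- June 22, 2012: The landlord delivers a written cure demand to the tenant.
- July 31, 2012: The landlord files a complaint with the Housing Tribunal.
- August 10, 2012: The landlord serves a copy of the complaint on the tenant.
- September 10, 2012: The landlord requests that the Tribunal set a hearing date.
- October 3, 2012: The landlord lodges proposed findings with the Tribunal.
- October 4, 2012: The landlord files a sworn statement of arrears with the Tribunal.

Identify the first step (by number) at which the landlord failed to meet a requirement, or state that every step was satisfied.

(1) the permitted window runs from May 25, 2012 + 11 = June 5, 2012 to May 25, 2012 + 41 = July 5, 2012; June 13, 2012 falls inside that range.
(2) due by June 13, 2012 + 30 days = July 13, 2012; June 22, 2012 is within that limit.
(3) the permitted window runs from July 13, 2012 + 16 = July 29, 2012 to July 13, 2012 + 29 = August 11, 2012; done July 31, 2012, which is between those dates.
(4) the permitted window runs from July 31, 2012 + 18 = August 18, 2012 to July 31, 2012 + 38 = September 7, 2012; done August 10, 2012 — 8 days before the window opened.
The analysis stops there.

Step 4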